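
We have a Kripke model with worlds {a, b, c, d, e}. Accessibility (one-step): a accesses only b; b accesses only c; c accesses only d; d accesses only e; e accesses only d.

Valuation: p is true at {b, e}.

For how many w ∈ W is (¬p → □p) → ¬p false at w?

a: ¬p → □p is T, ¬p is T. ✓
b: ¬p → □p is T, ¬p is F. ✗
c: ¬p → □p is F, ¬p is T. ✓
d: ¬p → □p is T, ¬p is T. ✓
e: ¬p → □p is T, ¬p is F. ✗
Satisfying worlds: {a, c, d}.
So (¬p → □p) → ¬p fails at the other 2 worlds.

2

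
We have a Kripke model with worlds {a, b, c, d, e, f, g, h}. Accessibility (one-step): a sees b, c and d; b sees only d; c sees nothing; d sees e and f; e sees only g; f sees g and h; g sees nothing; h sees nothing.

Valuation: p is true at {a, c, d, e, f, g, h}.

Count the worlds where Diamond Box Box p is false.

3

a: successors {b, c, d}; Box Box p there: b:T, c:T, d:T. ✓
b: successors {d}; Box Box p there: d:T. ✓
c: no successors, so Diamond Box Box p fails. ✗
d: successors {e, f}; Box Box p there: e:T, f:T. ✓
e: successors {g}; Box Box p there: g:T. ✓
f: successors {g, h}; Box Box p there: g:T, h:T. ✓
g: no successors, so Diamond Box Box p fails. ✗
h: no successors, so Diamond Box Box p fails. ✗
Satisfying worlds: {a, b, d, e, f}.
So Diamond Box Box p fails at the other 3 worlds.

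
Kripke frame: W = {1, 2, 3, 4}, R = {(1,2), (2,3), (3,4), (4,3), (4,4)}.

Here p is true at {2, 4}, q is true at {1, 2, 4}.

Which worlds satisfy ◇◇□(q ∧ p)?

{1, 3, 4}

1: successors {2}; ◇□(q ∧ p) there: 2:T. ✓
2: successors {3}; ◇□(q ∧ p) there: 3:F. ✗
3: successors {4}; ◇□(q ∧ p) there: 4:T. ✓
4: successors {3, 4}; ◇□(q ∧ p) there: 3:F, 4:T. ✓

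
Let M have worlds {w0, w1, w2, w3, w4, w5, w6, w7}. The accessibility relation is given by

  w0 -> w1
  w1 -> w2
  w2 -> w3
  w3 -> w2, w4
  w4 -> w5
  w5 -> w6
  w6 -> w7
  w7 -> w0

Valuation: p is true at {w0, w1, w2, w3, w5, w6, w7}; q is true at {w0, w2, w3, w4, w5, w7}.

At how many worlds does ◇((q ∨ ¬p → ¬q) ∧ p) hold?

2

w0: successors {w1}; (q ∨ ¬p → ¬q) ∧ p there: w1:T. ✓
w1: successors {w2}; (q ∨ ¬p → ¬q) ∧ p there: w2:F. ✗
w2: successors {w3}; (q ∨ ¬p → ¬q) ∧ p there: w3:F. ✗
w3: successors {w2, w4}; (q ∨ ¬p → ¬q) ∧ p there: w2:F, w4:F. ✗
w4: successors {w5}; (q ∨ ¬p → ¬q) ∧ p there: w5:F. ✗
w5: successors {w6}; (q ∨ ¬p → ¬q) ∧ p there: w6:T. ✓
w6: successors {w7}; (q ∨ ¬p → ¬q) ∧ p there: w7:F. ✗
w7: successors {w0}; (q ∨ ¬p → ¬q) ∧ p there: w0:F. ✗
Satisfying worlds: {w0, w5}.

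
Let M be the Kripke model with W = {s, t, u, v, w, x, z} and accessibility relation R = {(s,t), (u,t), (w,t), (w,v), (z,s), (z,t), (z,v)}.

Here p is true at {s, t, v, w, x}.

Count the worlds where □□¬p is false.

s: successors {t}; □¬p there: t:T. ✓
t: no successors, so □□¬p holds vacuously. ✓
u: successors {t}; □¬p there: t:T. ✓
v: no successors, so □□¬p holds vacuously. ✓
w: successors {t, v}; □¬p there: t:T, v:T. ✓
x: no successors, so □□¬p holds vacuously. ✓
z: successors {s, t, v}; □¬p there: s:F, t:T, v:T. ✗
Satisfying worlds: {s, t, u, v, w, x}.
So □□¬p fails at the other 1 world.

1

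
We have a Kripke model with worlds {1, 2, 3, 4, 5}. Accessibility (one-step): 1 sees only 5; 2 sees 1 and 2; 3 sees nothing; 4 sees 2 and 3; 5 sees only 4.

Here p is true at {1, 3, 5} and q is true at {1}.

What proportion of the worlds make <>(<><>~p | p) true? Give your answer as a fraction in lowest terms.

1: successors {5}; <><>~p | p there: 5:T. ✓
2: successors {1, 2}; <><>~p | p there: 1:T, 2:T. ✓
3: no successors, so <>(<><>~p | p) fails. ✗
4: successors {2, 3}; <><>~p | p there: 2:T, 3:T. ✓
5: successors {4}; <><>~p | p there: 4:T. ✓
That's 4 of 5 worlds, so 4/5.

4/5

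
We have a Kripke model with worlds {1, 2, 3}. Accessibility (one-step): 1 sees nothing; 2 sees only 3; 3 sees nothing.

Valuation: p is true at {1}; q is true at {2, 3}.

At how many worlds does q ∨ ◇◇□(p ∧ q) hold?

1: q is F, ◇◇□(p ∧ q) is F. ✗
2: q is T, ◇◇□(p ∧ q) is F. ✓
3: q is T, ◇◇□(p ∧ q) is F. ✓
Satisfying worlds: {2, 3}.

2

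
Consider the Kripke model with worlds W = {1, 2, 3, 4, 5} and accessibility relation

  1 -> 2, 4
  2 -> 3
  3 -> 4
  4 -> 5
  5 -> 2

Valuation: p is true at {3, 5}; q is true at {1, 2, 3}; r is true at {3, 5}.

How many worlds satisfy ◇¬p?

3

1: successors {2, 4}; ¬p there: 2:T, 4:T. ✓
2: successors {3}; ¬p there: 3:F. ✗
3: successors {4}; ¬p there: 4:T. ✓
4: successors {5}; ¬p there: 5:F. ✗
5: successors {2}; ¬p there: 2:T. ✓
Satisfying worlds: {1, 3, 5}.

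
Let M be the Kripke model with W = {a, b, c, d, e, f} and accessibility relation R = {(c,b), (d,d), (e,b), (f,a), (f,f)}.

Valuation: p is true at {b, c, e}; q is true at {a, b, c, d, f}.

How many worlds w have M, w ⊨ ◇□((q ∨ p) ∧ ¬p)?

4

a: no successors, so ◇□((q ∨ p) ∧ ¬p) fails. ✗
b: no successors, so ◇□((q ∨ p) ∧ ¬p) fails. ✗
c: successors {b}; □((q ∨ p) ∧ ¬p) there: b:T. ✓
d: successors {d}; □((q ∨ p) ∧ ¬p) there: d:T. ✓
e: successors {b}; □((q ∨ p) ∧ ¬p) there: b:T. ✓
f: successors {a, f}; □((q ∨ p) ∧ ¬p) there: a:T, f:T. ✓
Satisfying worlds: {c, d, e, f}.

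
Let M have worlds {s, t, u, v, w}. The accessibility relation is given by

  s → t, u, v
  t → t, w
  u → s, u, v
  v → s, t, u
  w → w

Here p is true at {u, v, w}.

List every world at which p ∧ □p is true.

{w}

s: p is F, □p is F. ✗
t: p is F, □p is F. ✗
u: p is T, □p is F. ✗
v: p is T, □p is F. ✗
w: p is T, □p is T. ✓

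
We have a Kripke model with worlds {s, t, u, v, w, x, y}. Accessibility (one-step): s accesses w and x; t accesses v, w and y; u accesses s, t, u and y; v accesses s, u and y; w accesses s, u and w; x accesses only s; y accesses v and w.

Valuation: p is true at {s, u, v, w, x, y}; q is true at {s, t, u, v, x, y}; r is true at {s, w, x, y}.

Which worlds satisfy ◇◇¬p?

s: successors {w, x}; ◇¬p there: w:F, x:F. ✗
t: successors {v, w, y}; ◇¬p there: v:F, w:F, y:F. ✗
u: successors {s, t, u, y}; ◇¬p there: s:F, t:F, u:T, y:F. ✓
v: successors {s, u, y}; ◇¬p there: s:F, u:T, y:F. ✓
w: successors {s, u, w}; ◇¬p there: s:F, u:T, w:F. ✓
x: successors {s}; ◇¬p there: s:F. ✗
y: successors {v, w}; ◇¬p there: v:F, w:F. ✗

{u, v, w}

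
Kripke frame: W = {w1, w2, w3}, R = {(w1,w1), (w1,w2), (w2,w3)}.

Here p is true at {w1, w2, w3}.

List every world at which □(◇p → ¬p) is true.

w1: successors {w1, w2}; ◇p → ¬p there: w1:F, w2:F. ✗
w2: successors {w3}; ◇p → ¬p there: w3:T. ✓
w3: no successors, so □(◇p → ¬p) holds vacuously. ✓

{w2, w3}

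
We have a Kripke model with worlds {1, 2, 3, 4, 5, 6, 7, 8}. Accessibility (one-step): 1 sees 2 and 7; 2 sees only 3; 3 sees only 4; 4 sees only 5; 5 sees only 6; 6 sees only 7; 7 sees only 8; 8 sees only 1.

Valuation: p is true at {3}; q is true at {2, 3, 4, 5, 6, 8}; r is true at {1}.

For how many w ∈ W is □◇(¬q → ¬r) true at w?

7

1: successors {2, 7}; ◇(¬q → ¬r) there: 2:T, 7:T. ✓
2: successors {3}; ◇(¬q → ¬r) there: 3:T. ✓
3: successors {4}; ◇(¬q → ¬r) there: 4:T. ✓
4: successors {5}; ◇(¬q → ¬r) there: 5:T. ✓
5: successors {6}; ◇(¬q → ¬r) there: 6:T. ✓
6: successors {7}; ◇(¬q → ¬r) there: 7:T. ✓
7: successors {8}; ◇(¬q → ¬r) there: 8:F. ✗
8: successors {1}; ◇(¬q → ¬r) there: 1:T. ✓
Satisfying worlds: {1, 2, 3, 4, 5, 6, 8}.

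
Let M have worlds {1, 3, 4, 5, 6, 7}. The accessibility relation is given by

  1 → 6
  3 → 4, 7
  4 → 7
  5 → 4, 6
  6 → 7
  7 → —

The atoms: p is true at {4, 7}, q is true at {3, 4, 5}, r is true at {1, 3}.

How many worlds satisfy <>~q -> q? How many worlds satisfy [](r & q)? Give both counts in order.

4 and 1

For <>~q -> q:
1: <>~q is T, q is F. ✗
3: <>~q is T, q is T. ✓
4: <>~q is T, q is T. ✓
5: <>~q is T, q is T. ✓
6: <>~q is T, q is F. ✗
7: <>~q is F, q is F. ✓
— 4 worlds.
For [](r & q):
1: successors {6}; r & q there: 6:F. ✗
3: successors {4, 7}; r & q there: 4:F, 7:F. ✗
4: successors {7}; r & q there: 7:F. ✗
5: successors {4, 6}; r & q there: 4:F, 6:F. ✗
6: successors {7}; r & q there: 7:F. ✗
7: no successors, so [](r & q) holds vacuously. ✓
— 1 world.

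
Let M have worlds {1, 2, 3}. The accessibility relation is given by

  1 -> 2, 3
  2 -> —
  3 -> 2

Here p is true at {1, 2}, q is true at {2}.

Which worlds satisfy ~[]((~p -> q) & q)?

{1}

1: []((~p -> q) & q) is F. ✓
2: []((~p -> q) & q) is T. ✗
3: []((~p -> q) & q) is T. ✗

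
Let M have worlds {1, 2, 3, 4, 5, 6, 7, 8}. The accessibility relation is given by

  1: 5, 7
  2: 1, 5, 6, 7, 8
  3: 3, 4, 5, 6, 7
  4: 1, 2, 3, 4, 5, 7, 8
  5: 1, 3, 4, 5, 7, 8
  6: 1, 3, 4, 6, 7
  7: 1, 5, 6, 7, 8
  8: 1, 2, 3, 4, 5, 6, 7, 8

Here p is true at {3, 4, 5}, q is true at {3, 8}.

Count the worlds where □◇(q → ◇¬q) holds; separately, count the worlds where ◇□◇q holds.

8 and 7

For □◇(q → ◇¬q):
1: successors {5, 7}; ◇(q → ◇¬q) there: 5:T, 7:T. ✓
2: successors {1, 5, 6, 7, 8}; ◇(q → ◇¬q) there: 1:T, 5:T, 6:T, 7:T, 8:T. ✓
3: successors {3, 4, 5, 6, 7}; ◇(q → ◇¬q) there: 3:T, 4:T, 5:T, 6:T, 7:T. ✓
4: successors {1, 2, 3, 4, 5, 7, 8}; ◇(q → ◇¬q) there: 1:T, 2:T, 3:T, 4:T, 5:T, 7:T, 8:T. ✓
5: successors {1, 3, 4, 5, 7, 8}; ◇(q → ◇¬q) there: 1:T, 3:T, 4:T, 5:T, 7:T, 8:T. ✓
6: successors {1, 3, 4, 6, 7}; ◇(q → ◇¬q) there: 1:T, 3:T, 4:T, 6:T, 7:T. ✓
7: successors {1, 5, 6, 7, 8}; ◇(q → ◇¬q) there: 1:T, 5:T, 6:T, 7:T, 8:T. ✓
8: successors {1, 2, 3, 4, 5, 6, 7, 8}; ◇(q → ◇¬q) there: 1:T, 2:T, 3:T, 4:T, 5:T, 6:T, 7:T, 8:T. ✓
— 8 worlds.
For ◇□◇q:
1: successors {5, 7}; □◇q there: 5:F, 7:F. ✗
2: successors {1, 5, 6, 7, 8}; □◇q there: 1:T, 5:F, 6:F, 7:F, 8:F. ✓
3: successors {3, 4, 5, 6, 7}; □◇q there: 3:T, 4:F, 5:F, 6:F, 7:F. ✓
4: successors {1, 2, 3, 4, 5, 7, 8}; □◇q there: 1:T, 2:F, 3:T, 4:F, 5:F, 7:F, 8:F. ✓
5: successors {1, 3, 4, 5, 7, 8}; □◇q there: 1:T, 3:T, 4:F, 5:F, 7:F, 8:F. ✓
6: successors {1, 3, 4, 6, 7}; □◇q there: 1:T, 3:T, 4:F, 6:F, 7:F. ✓
7: successors {1, 5, 6, 7, 8}; □◇q there: 1:T, 5:F, 6:F, 7:F, 8:F. ✓
8: successors {1, 2, 3, 4, 5, 6, 7, 8}; □◇q there: 1:T, 2:F, 3:T, 4:F, 5:F, 6:F, 7:F, 8:F. ✓
— 7 worlds.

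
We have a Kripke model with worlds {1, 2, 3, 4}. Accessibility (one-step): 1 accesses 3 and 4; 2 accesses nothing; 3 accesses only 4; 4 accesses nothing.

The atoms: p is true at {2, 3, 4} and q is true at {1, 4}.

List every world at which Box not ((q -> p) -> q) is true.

1: successors {3, 4}; not ((q -> p) -> q) there: 3:T, 4:F. ✗
2: no successors, so Box not ((q -> p) -> q) holds vacuously. ✓
3: successors {4}; not ((q -> p) -> q) there: 4:F. ✗
4: no successors, so Box not ((q -> p) -> q) holds vacuously. ✓

{2, 4}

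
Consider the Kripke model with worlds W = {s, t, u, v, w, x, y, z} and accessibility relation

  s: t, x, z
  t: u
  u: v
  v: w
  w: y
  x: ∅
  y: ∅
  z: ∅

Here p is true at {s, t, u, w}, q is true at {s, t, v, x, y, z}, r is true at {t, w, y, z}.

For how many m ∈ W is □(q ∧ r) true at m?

s: successors {t, x, z}; q ∧ r there: t:T, x:F, z:T. ✗
t: successors {u}; q ∧ r there: u:F. ✗
u: successors {v}; q ∧ r there: v:F. ✗
v: successors {w}; q ∧ r there: w:F. ✗
w: successors {y}; q ∧ r there: y:T. ✓
x: no successors, so □(q ∧ r) holds vacuously. ✓
y: no successors, so □(q ∧ r) holds vacuously. ✓
z: no successors, so □(q ∧ r) holds vacuously. ✓
Satisfying worlds: {w, x, y, z}.

4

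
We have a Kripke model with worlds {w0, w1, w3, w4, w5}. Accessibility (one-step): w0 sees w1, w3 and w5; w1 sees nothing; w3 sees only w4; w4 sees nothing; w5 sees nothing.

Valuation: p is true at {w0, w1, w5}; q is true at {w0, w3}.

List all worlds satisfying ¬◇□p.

{w1, w4, w5}

w0: ◇□p is T. ✗
w1: ◇□p is F. ✓
w3: ◇□p is T. ✗
w4: ◇□p is F. ✓
w5: ◇□p is F. ✓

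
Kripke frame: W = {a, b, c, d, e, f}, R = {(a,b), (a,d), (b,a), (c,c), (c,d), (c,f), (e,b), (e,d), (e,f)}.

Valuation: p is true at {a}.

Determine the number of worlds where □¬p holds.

5

a: successors {b, d}; ¬p there: b:T, d:T. ✓
b: successors {a}; ¬p there: a:F. ✗
c: successors {c, d, f}; ¬p there: c:T, d:T, f:T. ✓
d: no successors, so □¬p holds vacuously. ✓
e: successors {b, d, f}; ¬p there: b:T, d:T, f:T. ✓
f: no successors, so □¬p holds vacuously. ✓
Satisfying worlds: {a, c, d, e, f}.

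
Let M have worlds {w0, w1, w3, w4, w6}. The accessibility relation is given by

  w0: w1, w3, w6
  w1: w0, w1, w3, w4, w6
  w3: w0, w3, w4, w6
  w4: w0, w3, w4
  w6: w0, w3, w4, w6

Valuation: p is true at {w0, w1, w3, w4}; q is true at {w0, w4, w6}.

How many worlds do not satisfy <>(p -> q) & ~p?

4

w0: <>(p -> q) is T, ~p is F. ✗
w1: <>(p -> q) is T, ~p is F. ✗
w3: <>(p -> q) is T, ~p is F. ✗
w4: <>(p -> q) is T, ~p is F. ✗
w6: <>(p -> q) is T, ~p is T. ✓
Satisfying worlds: {w6}.
So <>(p -> q) & ~p fails at the other 4 worlds.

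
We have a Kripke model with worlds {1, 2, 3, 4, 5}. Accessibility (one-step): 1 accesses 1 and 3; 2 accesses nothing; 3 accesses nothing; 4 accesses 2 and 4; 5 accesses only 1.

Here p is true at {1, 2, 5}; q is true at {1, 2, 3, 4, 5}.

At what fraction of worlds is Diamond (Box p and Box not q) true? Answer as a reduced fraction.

1: successors {1, 3}; Box p and Box not q there: 1:F, 3:T. ✓
2: no successors, so Diamond (Box p and Box not q) fails. ✗
3: no successors, so Diamond (Box p and Box not q) fails. ✗
4: successors {2, 4}; Box p and Box not q there: 2:T, 4:F. ✓
5: successors {1}; Box p and Box not q there: 1:F. ✗
That's 2 of 5 worlds, so 2/5.

2/5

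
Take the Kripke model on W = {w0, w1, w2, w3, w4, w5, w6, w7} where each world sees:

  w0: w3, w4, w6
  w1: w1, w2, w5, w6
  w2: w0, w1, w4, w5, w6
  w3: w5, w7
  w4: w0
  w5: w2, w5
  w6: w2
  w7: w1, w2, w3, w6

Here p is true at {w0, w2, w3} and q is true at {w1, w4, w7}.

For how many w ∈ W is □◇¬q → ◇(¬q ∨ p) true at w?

8

w0: □◇¬q is T, ◇(¬q ∨ p) is T. ✓
w1: □◇¬q is T, ◇(¬q ∨ p) is T. ✓
w2: □◇¬q is T, ◇(¬q ∨ p) is T. ✓
w3: □◇¬q is T, ◇(¬q ∨ p) is T. ✓
w4: □◇¬q is T, ◇(¬q ∨ p) is T. ✓
w5: □◇¬q is T, ◇(¬q ∨ p) is T. ✓
w6: □◇¬q is T, ◇(¬q ∨ p) is T. ✓
w7: □◇¬q is T, ◇(¬q ∨ p) is T. ✓
Satisfying worlds: {w0, w1, w2, w3, w4, w5, w6, w7}.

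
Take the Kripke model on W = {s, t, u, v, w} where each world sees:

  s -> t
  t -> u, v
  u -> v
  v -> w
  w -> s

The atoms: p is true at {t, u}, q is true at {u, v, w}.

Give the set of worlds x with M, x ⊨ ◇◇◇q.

s: successors {t}; ◇◇q there: t:T. ✓
t: successors {u, v}; ◇◇q there: u:T, v:F. ✓
u: successors {v}; ◇◇q there: v:F. ✗
v: successors {w}; ◇◇q there: w:F. ✗
w: successors {s}; ◇◇q there: s:T. ✓

{s, t, w}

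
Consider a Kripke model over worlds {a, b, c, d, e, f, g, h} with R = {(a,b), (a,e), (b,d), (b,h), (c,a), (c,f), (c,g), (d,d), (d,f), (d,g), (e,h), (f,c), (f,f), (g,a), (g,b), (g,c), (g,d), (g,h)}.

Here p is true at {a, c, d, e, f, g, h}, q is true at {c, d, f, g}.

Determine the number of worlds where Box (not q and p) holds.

2

a: successors {b, e}; not q and p there: b:F, e:T. ✗
b: successors {d, h}; not q and p there: d:F, h:T. ✗
c: successors {a, f, g}; not q and p there: a:T, f:F, g:F. ✗
d: successors {d, f, g}; not q and p there: d:F, f:F, g:F. ✗
e: successors {h}; not q and p there: h:T. ✓
f: successors {c, f}; not q and p there: c:F, f:F. ✗
g: successors {a, b, c, d, h}; not q and p there: a:T, b:F, c:F, d:F, h:T. ✗
h: no successors, so Box (not q and p) holds vacuously. ✓
Satisfying worlds: {e, h}.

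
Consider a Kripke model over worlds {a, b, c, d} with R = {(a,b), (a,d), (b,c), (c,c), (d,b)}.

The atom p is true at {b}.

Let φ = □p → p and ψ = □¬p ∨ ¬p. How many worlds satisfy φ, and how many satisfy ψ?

For □p → p:
a: □p is F, p is F. ✓
b: □p is F, p is T. ✓
c: □p is F, p is F. ✓
d: □p is T, p is F. ✗
— 3 worlds.
For □¬p ∨ ¬p:
a: □¬p is F, ¬p is T. ✓
b: □¬p is T, ¬p is F. ✓
c: □¬p is T, ¬p is T. ✓
d: □¬p is F, ¬p is T. ✓
— 4 worlds.

3 and 4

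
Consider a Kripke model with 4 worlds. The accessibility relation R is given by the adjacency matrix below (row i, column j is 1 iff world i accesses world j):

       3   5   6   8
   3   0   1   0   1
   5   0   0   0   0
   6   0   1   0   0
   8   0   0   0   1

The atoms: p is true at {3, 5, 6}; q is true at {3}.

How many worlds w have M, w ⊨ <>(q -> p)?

3

3: successors {5, 8}; q -> p there: 5:T, 8:T. ✓
5: no successors, so <>(q -> p) fails. ✗
6: successors {5}; q -> p there: 5:T. ✓
8: successors {8}; q -> p there: 8:T. ✓
Satisfying worlds: {3, 6, 8}.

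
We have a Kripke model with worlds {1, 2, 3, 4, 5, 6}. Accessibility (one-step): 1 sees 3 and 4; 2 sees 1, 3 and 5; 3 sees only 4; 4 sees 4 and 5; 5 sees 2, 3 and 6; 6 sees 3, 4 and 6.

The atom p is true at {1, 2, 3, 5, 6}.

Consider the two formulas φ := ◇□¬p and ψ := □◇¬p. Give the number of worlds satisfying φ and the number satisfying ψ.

4 and 3

For ◇□¬p:
1: successors {3, 4}; □¬p there: 3:T, 4:F. ✓
2: successors {1, 3, 5}; □¬p there: 1:F, 3:T, 5:F. ✓
3: successors {4}; □¬p there: 4:F. ✗
4: successors {4, 5}; □¬p there: 4:F, 5:F. ✗
5: successors {2, 3, 6}; □¬p there: 2:F, 3:T, 6:F. ✓
6: successors {3, 4, 6}; □¬p there: 3:T, 4:F, 6:F. ✓
— 4 worlds.
For □◇¬p:
1: successors {3, 4}; ◇¬p there: 3:T, 4:T. ✓
2: successors {1, 3, 5}; ◇¬p there: 1:T, 3:T, 5:F. ✗
3: successors {4}; ◇¬p there: 4:T. ✓
4: successors {4, 5}; ◇¬p there: 4:T, 5:F. ✗
5: successors {2, 3, 6}; ◇¬p there: 2:F, 3:T, 6:T. ✗
6: successors {3, 4, 6}; ◇¬p there: 3:T, 4:T, 6:T. ✓
— 3 worlds.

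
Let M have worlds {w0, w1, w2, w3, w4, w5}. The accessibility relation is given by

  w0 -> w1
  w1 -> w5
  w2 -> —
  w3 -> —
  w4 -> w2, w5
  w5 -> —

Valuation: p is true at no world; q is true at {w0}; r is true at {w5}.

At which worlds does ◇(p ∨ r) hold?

w0: successors {w1}; p ∨ r there: w1:F. ✗
w1: successors {w5}; p ∨ r there: w5:T. ✓
w2: no successors, so ◇(p ∨ r) fails. ✗
w3: no successors, so ◇(p ∨ r) fails. ✗
w4: successors {w2, w5}; p ∨ r there: w2:F, w5:T. ✓
w5: no successors, so ◇(p ∨ r) fails. ✗

{w1, w4}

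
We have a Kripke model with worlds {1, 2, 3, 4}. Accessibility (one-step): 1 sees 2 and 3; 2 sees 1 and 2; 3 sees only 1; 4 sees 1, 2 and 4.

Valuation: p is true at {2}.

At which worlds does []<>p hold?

{2, 3, 4}

1: successors {2, 3}; <>p there: 2:T, 3:F. ✗
2: successors {1, 2}; <>p there: 1:T, 2:T. ✓
3: successors {1}; <>p there: 1:T. ✓
4: successors {1, 2, 4}; <>p there: 1:T, 2:T, 4:T. ✓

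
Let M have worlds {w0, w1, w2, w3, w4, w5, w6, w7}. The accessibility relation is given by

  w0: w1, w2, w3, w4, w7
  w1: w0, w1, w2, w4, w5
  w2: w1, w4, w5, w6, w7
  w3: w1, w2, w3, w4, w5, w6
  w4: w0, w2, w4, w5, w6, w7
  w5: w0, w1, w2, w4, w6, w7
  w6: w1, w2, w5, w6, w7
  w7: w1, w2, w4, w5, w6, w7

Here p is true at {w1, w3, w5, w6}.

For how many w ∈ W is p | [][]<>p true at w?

w0: p is F, [][]<>p is T. ✓
w1: p is T, [][]<>p is T. ✓
w2: p is F, [][]<>p is T. ✓
w3: p is T, [][]<>p is T. ✓
w4: p is F, [][]<>p is T. ✓
w5: p is T, [][]<>p is T. ✓
w6: p is T, [][]<>p is T. ✓
w7: p is F, [][]<>p is T. ✓
Satisfying worlds: {w0, w1, w2, w3, w4, w5, w6, w7}.

8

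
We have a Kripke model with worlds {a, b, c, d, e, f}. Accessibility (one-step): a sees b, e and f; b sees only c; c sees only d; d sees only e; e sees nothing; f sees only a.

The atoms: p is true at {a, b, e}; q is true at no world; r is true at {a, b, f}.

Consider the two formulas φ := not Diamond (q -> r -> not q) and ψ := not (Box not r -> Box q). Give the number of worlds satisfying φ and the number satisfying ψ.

For not Diamond (q -> r -> not q):
a: Diamond (q -> r -> not q) is T. ✗
b: Diamond (q -> r -> not q) is T. ✗
c: Diamond (q -> r -> not q) is T. ✗
d: Diamond (q -> r -> not q) is T. ✗
e: Diamond (q -> r -> not q) is F. ✓
f: Diamond (q -> r -> not q) is T. ✗
— 1 world.
For not (Box not r -> Box q):
a: Box not r -> Box q is T. ✗
b: Box not r -> Box q is F. ✓
c: Box not r -> Box q is F. ✓
d: Box not r -> Box q is F. ✓
e: Box not r -> Box q is T. ✗
f: Box not r -> Box q is T. ✗
— 3 worlds.

1 and 3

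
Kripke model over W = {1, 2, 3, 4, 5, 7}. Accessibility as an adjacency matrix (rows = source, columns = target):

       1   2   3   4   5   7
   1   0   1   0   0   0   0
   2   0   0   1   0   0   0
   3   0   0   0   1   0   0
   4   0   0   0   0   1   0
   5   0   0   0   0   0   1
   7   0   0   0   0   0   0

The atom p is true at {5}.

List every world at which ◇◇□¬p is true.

{1, 3, 4}

1: successors {2}; ◇□¬p there: 2:T. ✓
2: successors {3}; ◇□¬p there: 3:F. ✗
3: successors {4}; ◇□¬p there: 4:T. ✓
4: successors {5}; ◇□¬p there: 5:T. ✓
5: successors {7}; ◇□¬p there: 7:F. ✗
7: no successors, so ◇◇□¬p fails. ✗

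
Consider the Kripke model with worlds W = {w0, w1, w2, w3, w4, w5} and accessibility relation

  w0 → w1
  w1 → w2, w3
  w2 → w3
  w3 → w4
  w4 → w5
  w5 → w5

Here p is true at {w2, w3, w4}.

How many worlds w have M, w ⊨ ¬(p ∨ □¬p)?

w0: p ∨ □¬p is T. ✗
w1: p ∨ □¬p is F. ✓
w2: p ∨ □¬p is T. ✗
w3: p ∨ □¬p is T. ✗
w4: p ∨ □¬p is T. ✗
w5: p ∨ □¬p is T. ✗
Satisfying worlds: {w1}.

1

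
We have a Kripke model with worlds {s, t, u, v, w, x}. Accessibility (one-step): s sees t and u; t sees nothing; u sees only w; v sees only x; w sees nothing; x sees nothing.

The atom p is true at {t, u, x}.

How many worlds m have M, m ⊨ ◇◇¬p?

s: successors {t, u}; ◇¬p there: t:F, u:T. ✓
t: no successors, so ◇◇¬p fails. ✗
u: successors {w}; ◇¬p there: w:F. ✗
v: successors {x}; ◇¬p there: x:F. ✗
w: no successors, so ◇◇¬p fails. ✗
x: no successors, so ◇◇¬p fails. ✗
Satisfying worlds: {s}.

1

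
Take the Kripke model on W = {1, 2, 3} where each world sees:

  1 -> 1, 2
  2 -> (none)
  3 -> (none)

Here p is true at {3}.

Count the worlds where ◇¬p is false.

2

1: successors {1, 2}; ¬p there: 1:T, 2:T. ✓
2: no successors, so ◇¬p fails. ✗
3: no successors, so ◇¬p fails. ✗
Satisfying worlds: {1}.
So ◇¬p fails at the other 2 worlds.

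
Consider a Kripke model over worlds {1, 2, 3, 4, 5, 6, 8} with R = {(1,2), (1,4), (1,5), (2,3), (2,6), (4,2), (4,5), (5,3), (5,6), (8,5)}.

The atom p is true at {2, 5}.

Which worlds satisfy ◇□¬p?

{1, 2, 4, 5, 8}

1: successors {2, 4, 5}; □¬p there: 2:T, 4:F, 5:T. ✓
2: successors {3, 6}; □¬p there: 3:T, 6:T. ✓
3: no successors, so ◇□¬p fails. ✗
4: successors {2, 5}; □¬p there: 2:T, 5:T. ✓
5: successors {3, 6}; □¬p there: 3:T, 6:T. ✓
6: no successors, so ◇□¬p fails. ✗
8: successors {5}; □¬p there: 5:T. ✓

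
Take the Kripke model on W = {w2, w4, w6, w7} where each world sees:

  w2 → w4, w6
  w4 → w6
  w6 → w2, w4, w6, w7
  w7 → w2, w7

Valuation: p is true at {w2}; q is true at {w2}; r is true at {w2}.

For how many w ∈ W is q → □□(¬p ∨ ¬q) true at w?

3

w2: q is T, □□(¬p ∨ ¬q) is F. ✗
w4: q is F, □□(¬p ∨ ¬q) is F. ✓
w6: q is F, □□(¬p ∨ ¬q) is F. ✓
w7: q is F, □□(¬p ∨ ¬q) is F. ✓
Satisfying worlds: {w4, w6, w7}.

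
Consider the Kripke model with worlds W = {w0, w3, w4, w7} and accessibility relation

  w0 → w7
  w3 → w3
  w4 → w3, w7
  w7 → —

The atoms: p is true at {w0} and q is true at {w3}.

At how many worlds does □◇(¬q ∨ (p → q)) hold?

2

w0: successors {w7}; ◇(¬q ∨ (p → q)) there: w7:F. ✗
w3: successors {w3}; ◇(¬q ∨ (p → q)) there: w3:T. ✓
w4: successors {w3, w7}; ◇(¬q ∨ (p → q)) there: w3:T, w7:F. ✗
w7: no successors, so □◇(¬q ∨ (p → q)) holds vacuously. ✓
Satisfying worlds: {w3, w7}.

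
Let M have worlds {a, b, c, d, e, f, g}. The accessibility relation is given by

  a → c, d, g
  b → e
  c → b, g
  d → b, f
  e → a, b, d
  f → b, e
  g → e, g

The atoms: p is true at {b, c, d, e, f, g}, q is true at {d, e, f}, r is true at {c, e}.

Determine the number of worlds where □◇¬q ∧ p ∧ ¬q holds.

2

a: □◇¬q is T, p ∧ ¬q is F. ✗
b: □◇¬q is T, p ∧ ¬q is T. ✓
c: □◇¬q is F, p ∧ ¬q is T. ✗
d: □◇¬q is F, p ∧ ¬q is F. ✗
e: □◇¬q is F, p ∧ ¬q is F. ✗
f: □◇¬q is F, p ∧ ¬q is F. ✗
g: □◇¬q is T, p ∧ ¬q is T. ✓
Satisfying worlds: {b, g}.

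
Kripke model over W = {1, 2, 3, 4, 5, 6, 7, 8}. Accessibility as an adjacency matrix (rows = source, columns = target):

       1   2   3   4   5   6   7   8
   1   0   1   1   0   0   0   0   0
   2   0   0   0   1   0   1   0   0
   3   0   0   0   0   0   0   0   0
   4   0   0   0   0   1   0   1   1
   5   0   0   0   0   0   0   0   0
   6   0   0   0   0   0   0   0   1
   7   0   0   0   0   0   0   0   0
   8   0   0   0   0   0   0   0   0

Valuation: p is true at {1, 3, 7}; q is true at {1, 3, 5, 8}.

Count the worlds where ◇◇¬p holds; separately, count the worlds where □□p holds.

For ◇◇¬p:
1: successors {2, 3}; ◇¬p there: 2:T, 3:F. ✓
2: successors {4, 6}; ◇¬p there: 4:T, 6:T. ✓
3: no successors, so ◇◇¬p fails. ✗
4: successors {5, 7, 8}; ◇¬p there: 5:F, 7:F, 8:F. ✗
5: no successors, so ◇◇¬p fails. ✗
6: successors {8}; ◇¬p there: 8:F. ✗
7: no successors, so ◇◇¬p fails. ✗
8: no successors, so ◇◇¬p fails. ✗
— 2 worlds.
For □□p:
1: successors {2, 3}; □p there: 2:F, 3:T. ✗
2: successors {4, 6}; □p there: 4:F, 6:F. ✗
3: no successors, so □□p holds vacuously. ✓
4: successors {5, 7, 8}; □p there: 5:T, 7:T, 8:T. ✓
5: no successors, so □□p holds vacuously. ✓
6: successors {8}; □p there: 8:T. ✓
7: no successors, so □□p holds vacuously. ✓
8: no successors, so □□p holds vacuously. ✓
— 6 worlds.

2 and 6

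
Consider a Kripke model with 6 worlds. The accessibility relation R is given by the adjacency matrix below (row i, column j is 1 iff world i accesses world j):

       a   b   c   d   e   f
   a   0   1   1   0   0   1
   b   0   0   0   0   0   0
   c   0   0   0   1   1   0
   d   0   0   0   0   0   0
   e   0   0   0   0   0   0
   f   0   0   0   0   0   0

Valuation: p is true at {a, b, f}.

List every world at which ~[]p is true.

a: []p is F. ✓
b: []p is T. ✗
c: []p is F. ✓
d: []p is T. ✗
e: []p is T. ✗
f: []p is T. ✗

{a, c}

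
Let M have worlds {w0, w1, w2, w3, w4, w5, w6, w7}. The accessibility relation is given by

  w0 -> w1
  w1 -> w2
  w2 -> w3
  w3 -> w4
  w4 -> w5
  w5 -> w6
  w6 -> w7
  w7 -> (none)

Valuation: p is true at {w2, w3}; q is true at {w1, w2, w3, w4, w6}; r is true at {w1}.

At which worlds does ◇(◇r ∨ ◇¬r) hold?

{w0, w1, w2, w3, w4, w5}

w0: successors {w1}; ◇r ∨ ◇¬r there: w1:T. ✓
w1: successors {w2}; ◇r ∨ ◇¬r there: w2:T. ✓
w2: successors {w3}; ◇r ∨ ◇¬r there: w3:T. ✓
w3: successors {w4}; ◇r ∨ ◇¬r there: w4:T. ✓
w4: successors {w5}; ◇r ∨ ◇¬r there: w5:T. ✓
w5: successors {w6}; ◇r ∨ ◇¬r there: w6:T. ✓
w6: successors {w7}; ◇r ∨ ◇¬r there: w7:F. ✗
w7: no successors, so ◇(◇r ∨ ◇¬r) fails. ✗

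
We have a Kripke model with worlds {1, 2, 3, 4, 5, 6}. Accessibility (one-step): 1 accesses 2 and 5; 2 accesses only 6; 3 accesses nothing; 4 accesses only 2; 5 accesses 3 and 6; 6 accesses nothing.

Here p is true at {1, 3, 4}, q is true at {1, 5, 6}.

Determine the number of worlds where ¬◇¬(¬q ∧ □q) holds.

3

1: ◇¬(¬q ∧ □q) is T. ✗
2: ◇¬(¬q ∧ □q) is T. ✗
3: ◇¬(¬q ∧ □q) is F. ✓
4: ◇¬(¬q ∧ □q) is F. ✓
5: ◇¬(¬q ∧ □q) is T. ✗
6: ◇¬(¬q ∧ □q) is F. ✓
Satisfying worlds: {3, 4, 6}.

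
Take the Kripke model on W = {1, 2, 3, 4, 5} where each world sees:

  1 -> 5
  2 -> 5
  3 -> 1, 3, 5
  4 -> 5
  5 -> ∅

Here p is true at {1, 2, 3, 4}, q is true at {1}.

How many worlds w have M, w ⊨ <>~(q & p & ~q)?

4

1: successors {5}; ~(q & p & ~q) there: 5:T. ✓
2: successors {5}; ~(q & p & ~q) there: 5:T. ✓
3: successors {1, 3, 5}; ~(q & p & ~q) there: 1:T, 3:T, 5:T. ✓
4: successors {5}; ~(q & p & ~q) there: 5:T. ✓
5: no successors, so <>~(q & p & ~q) fails. ✗
Satisfying worlds: {1, 2, 3, 4}.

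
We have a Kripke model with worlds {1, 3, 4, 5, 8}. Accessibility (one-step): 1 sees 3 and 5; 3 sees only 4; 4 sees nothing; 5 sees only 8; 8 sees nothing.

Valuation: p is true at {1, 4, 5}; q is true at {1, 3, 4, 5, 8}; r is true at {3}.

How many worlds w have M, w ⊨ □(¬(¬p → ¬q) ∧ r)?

1: successors {3, 5}; ¬(¬p → ¬q) ∧ r there: 3:T, 5:F. ✗
3: successors {4}; ¬(¬p → ¬q) ∧ r there: 4:F. ✗
4: no successors, so □(¬(¬p → ¬q) ∧ r) holds vacuously. ✓
5: successors {8}; ¬(¬p → ¬q) ∧ r there: 8:F. ✗
8: no successors, so □(¬(¬p → ¬q) ∧ r) holds vacuously. ✓
Satisfying worlds: {4, 8}.

2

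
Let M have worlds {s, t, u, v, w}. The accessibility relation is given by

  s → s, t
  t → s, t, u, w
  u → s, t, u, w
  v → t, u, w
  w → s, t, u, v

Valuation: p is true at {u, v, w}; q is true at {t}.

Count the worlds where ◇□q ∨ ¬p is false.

3

s: ◇□q is F, ¬p is T. ✓
t: ◇□q is F, ¬p is T. ✓
u: ◇□q is F, ¬p is F. ✗
v: ◇□q is F, ¬p is F. ✗
w: ◇□q is F, ¬p is F. ✗
Satisfying worlds: {s, t}.
So ◇□q ∨ ¬p fails at the other 3 worlds.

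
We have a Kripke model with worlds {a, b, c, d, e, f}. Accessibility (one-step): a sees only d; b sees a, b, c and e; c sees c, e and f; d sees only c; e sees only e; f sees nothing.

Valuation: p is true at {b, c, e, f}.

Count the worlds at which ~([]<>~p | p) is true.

2

a: []<>~p | p is F. ✓
b: []<>~p | p is T. ✗
c: []<>~p | p is T. ✗
d: []<>~p | p is F. ✓
e: []<>~p | p is T. ✗
f: []<>~p | p is T. ✗
Satisfying worlds: {a, d}.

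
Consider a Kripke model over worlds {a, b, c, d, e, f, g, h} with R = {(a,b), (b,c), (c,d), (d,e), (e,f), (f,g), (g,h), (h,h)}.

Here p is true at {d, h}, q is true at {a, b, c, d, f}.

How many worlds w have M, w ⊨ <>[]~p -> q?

7

a: <>[]~p is T, q is T. ✓
b: <>[]~p is F, q is T. ✓
c: <>[]~p is T, q is T. ✓
d: <>[]~p is T, q is T. ✓
e: <>[]~p is T, q is F. ✗
f: <>[]~p is F, q is T. ✓
g: <>[]~p is F, q is F. ✓
h: <>[]~p is F, q is F. ✓
Satisfying worlds: {a, b, c, d, f, g, h}.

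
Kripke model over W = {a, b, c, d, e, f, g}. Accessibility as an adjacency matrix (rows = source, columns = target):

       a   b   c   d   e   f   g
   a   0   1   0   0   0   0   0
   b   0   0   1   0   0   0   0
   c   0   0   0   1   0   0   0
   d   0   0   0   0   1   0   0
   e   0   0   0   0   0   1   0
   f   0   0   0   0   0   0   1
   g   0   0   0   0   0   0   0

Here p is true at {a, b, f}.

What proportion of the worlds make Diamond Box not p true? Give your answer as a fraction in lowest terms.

5/7

a: successors {b}; Box not p there: b:T. ✓
b: successors {c}; Box not p there: c:T. ✓
c: successors {d}; Box not p there: d:T. ✓
d: successors {e}; Box not p there: e:F. ✗
e: successors {f}; Box not p there: f:T. ✓
f: successors {g}; Box not p there: g:T. ✓
g: no successors, so Diamond Box not p fails. ✗
That's 5 of 7 worlds, so 5/7.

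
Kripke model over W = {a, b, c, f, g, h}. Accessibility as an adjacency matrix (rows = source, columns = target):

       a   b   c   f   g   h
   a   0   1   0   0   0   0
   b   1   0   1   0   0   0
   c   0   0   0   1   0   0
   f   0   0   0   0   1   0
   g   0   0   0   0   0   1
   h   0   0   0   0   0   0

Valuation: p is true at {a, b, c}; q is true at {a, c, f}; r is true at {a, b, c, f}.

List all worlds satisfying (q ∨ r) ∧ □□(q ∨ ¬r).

{a, c, f}

a: q ∨ r is T, □□(q ∨ ¬r) is T. ✓
b: q ∨ r is T, □□(q ∨ ¬r) is F. ✗
c: q ∨ r is T, □□(q ∨ ¬r) is T. ✓
f: q ∨ r is T, □□(q ∨ ¬r) is T. ✓
g: q ∨ r is F, □□(q ∨ ¬r) is T. ✗
h: q ∨ r is F, □□(q ∨ ¬r) is T. ✗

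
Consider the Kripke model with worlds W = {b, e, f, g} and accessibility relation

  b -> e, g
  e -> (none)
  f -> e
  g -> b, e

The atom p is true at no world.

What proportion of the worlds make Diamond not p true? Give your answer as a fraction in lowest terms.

b: successors {e, g}; not p there: e:T, g:T. ✓
e: no successors, so Diamond not p fails. ✗
f: successors {e}; not p there: e:T. ✓
g: successors {b, e}; not p there: b:T, e:T. ✓
That's 3 of 4 worlds, so 3/4.

3/4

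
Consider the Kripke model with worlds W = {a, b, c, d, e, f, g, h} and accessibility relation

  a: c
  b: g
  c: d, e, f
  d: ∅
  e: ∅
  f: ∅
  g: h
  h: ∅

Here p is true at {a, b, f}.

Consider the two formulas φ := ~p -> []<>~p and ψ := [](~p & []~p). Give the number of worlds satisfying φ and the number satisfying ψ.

For ~p -> []<>~p:
a: ~p is F, []<>~p is T. ✓
b: ~p is F, []<>~p is T. ✓
c: ~p is T, []<>~p is F. ✗
d: ~p is T, []<>~p is T. ✓
e: ~p is T, []<>~p is T. ✓
f: ~p is F, []<>~p is T. ✓
g: ~p is T, []<>~p is F. ✗
h: ~p is T, []<>~p is T. ✓
— 6 worlds.
For [](~p & []~p):
a: successors {c}; ~p & []~p there: c:F. ✗
b: successors {g}; ~p & []~p there: g:T. ✓
c: successors {d, e, f}; ~p & []~p there: d:T, e:T, f:F. ✗
d: no successors, so [](~p & []~p) holds vacuously. ✓
e: no successors, so [](~p & []~p) holds vacuously. ✓
f: no successors, so [](~p & []~p) holds vacuously. ✓
g: successors {h}; ~p & []~p there: h:T. ✓
h: no successors, so [](~p & []~p) holds vacuously. ✓
— 6 worlds.

6 and 6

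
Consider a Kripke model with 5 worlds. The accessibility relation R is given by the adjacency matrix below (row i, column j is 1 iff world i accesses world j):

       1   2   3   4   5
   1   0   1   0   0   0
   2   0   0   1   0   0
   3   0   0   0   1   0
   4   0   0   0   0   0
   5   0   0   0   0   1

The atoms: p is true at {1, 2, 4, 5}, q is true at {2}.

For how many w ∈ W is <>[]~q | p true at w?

1: <>[]~q is T, p is T. ✓
2: <>[]~q is T, p is T. ✓
3: <>[]~q is T, p is F. ✓
4: <>[]~q is F, p is T. ✓
5: <>[]~q is T, p is T. ✓
Satisfying worlds: {1, 2, 3, 4, 5}.

5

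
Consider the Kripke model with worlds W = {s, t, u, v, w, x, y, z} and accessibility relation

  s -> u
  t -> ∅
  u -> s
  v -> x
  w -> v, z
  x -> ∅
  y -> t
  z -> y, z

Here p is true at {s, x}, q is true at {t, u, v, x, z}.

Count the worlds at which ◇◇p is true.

2

s: successors {u}; ◇p there: u:T. ✓
t: no successors, so ◇◇p fails. ✗
u: successors {s}; ◇p there: s:F. ✗
v: successors {x}; ◇p there: x:F. ✗
w: successors {v, z}; ◇p there: v:T, z:F. ✓
x: no successors, so ◇◇p fails. ✗
y: successors {t}; ◇p there: t:F. ✗
z: successors {y, z}; ◇p there: y:F, z:F. ✗
Satisfying worlds: {s, w}.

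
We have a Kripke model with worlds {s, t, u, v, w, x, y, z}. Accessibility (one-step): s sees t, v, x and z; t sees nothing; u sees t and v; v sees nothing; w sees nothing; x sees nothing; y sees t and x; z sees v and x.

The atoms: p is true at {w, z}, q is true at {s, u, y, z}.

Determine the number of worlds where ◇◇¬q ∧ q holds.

s: ◇◇¬q is T, q is T. ✓
t: ◇◇¬q is F, q is F. ✗
u: ◇◇¬q is F, q is T. ✗
v: ◇◇¬q is F, q is F. ✗
w: ◇◇¬q is F, q is F. ✗
x: ◇◇¬q is F, q is F. ✗
y: ◇◇¬q is F, q is T. ✗
z: ◇◇¬q is F, q is T. ✗
Satisfying worlds: {s}.

1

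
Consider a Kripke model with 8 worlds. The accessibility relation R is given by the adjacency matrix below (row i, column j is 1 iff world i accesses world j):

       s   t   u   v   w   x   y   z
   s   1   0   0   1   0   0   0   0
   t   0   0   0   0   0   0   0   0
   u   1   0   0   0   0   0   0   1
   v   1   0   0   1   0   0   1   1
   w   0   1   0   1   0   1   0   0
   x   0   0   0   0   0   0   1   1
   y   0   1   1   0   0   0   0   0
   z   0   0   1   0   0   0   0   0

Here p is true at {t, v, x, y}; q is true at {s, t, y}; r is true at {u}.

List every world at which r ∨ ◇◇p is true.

s: r is F, ◇◇p is T. ✓
t: r is F, ◇◇p is F. ✗
u: r is T, ◇◇p is T. ✓
v: r is F, ◇◇p is T. ✓
w: r is F, ◇◇p is T. ✓
x: r is F, ◇◇p is T. ✓
y: r is F, ◇◇p is F. ✗
z: r is F, ◇◇p is F. ✗

{s, u, v, w, x}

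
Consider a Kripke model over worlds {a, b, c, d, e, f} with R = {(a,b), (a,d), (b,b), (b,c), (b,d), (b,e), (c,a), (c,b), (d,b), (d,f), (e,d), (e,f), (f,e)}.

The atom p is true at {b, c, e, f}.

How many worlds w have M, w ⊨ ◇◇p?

a: successors {b, d}; ◇p there: b:T, d:T. ✓
b: successors {b, c, d, e}; ◇p there: b:T, c:T, d:T, e:T. ✓
c: successors {a, b}; ◇p there: a:T, b:T. ✓
d: successors {b, f}; ◇p there: b:T, f:T. ✓
e: successors {d, f}; ◇p there: d:T, f:T. ✓
f: successors {e}; ◇p there: e:T. ✓
Satisfying worlds: {a, b, c, d, e, f}.

6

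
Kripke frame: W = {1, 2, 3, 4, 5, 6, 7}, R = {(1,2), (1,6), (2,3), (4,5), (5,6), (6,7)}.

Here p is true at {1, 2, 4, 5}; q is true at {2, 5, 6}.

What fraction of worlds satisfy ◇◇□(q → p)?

1: successors {2, 6}; ◇□(q → p) there: 2:T, 6:T. ✓
2: successors {3}; ◇□(q → p) there: 3:F. ✗
3: no successors, so ◇◇□(q → p) fails. ✗
4: successors {5}; ◇□(q → p) there: 5:T. ✓
5: successors {6}; ◇□(q → p) there: 6:T. ✓
6: successors {7}; ◇□(q → p) there: 7:F. ✗
7: no successors, so ◇◇□(q → p) fails. ✗
That's 3 of 7 worlds, so 3/7.

3/7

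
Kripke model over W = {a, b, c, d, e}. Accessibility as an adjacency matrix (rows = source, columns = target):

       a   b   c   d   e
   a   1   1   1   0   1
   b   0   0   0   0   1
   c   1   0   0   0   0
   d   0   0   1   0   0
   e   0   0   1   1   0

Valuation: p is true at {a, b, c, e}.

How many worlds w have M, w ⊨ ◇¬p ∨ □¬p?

1

a: ◇¬p is F, □¬p is F. ✗
b: ◇¬p is F, □¬p is F. ✗
c: ◇¬p is F, □¬p is F. ✗
d: ◇¬p is F, □¬p is F. ✗
e: ◇¬p is T, □¬p is F. ✓
Satisfying worlds: {e}.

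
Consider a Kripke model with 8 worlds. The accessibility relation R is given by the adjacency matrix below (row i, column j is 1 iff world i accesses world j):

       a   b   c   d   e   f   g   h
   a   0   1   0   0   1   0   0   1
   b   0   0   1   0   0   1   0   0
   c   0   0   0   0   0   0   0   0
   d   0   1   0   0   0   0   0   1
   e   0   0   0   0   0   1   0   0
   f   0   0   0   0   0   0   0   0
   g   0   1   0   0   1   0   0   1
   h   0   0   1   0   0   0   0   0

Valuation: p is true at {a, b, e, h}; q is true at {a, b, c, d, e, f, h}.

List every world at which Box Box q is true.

{a, b, c, d, e, f, g, h}

a: successors {b, e, h}; Box q there: b:T, e:T, h:T. ✓
b: successors {c, f}; Box q there: c:T, f:T. ✓
c: no successors, so Box Box q holds vacuously. ✓
d: successors {b, h}; Box q there: b:T, h:T. ✓
e: successors {f}; Box q there: f:T. ✓
f: no successors, so Box Box q holds vacuously. ✓
g: successors {b, e, h}; Box q there: b:T, e:T, h:T. ✓
h: successors {c}; Box q there: c:T. ✓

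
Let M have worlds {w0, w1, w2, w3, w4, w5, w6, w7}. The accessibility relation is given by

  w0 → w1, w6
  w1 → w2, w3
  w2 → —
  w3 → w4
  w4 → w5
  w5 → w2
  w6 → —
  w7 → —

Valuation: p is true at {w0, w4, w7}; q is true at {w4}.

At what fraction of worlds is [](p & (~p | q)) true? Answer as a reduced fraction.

w0: successors {w1, w6}; p & (~p | q) there: w1:F, w6:F. ✗
w1: successors {w2, w3}; p & (~p | q) there: w2:F, w3:F. ✗
w2: no successors, so [](p & (~p | q)) holds vacuously. ✓
w3: successors {w4}; p & (~p | q) there: w4:T. ✓
w4: successors {w5}; p & (~p | q) there: w5:F. ✗
w5: successors {w2}; p & (~p | q) there: w2:F. ✗
w6: no successors, so [](p & (~p | q)) holds vacuously. ✓
w7: no successors, so [](p & (~p | q)) holds vacuously. ✓
That's 4 of 8 worlds, so 4/8 = 1/2.

1/2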